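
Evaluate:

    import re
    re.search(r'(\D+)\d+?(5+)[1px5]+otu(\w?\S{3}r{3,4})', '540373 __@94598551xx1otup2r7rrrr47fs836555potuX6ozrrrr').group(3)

The pattern matches one or more of a non-digit (captured); then one or more of a digit (lazy); then one or more of a literal '5' (captured); then one or more of one of [1px5], then the literal 'otu'; then optionally a word character, then exactly 3 of a non-whitespace character, then 3 to 4 of the literal 'r' (captured).
A `+?`/`*?`/`{m,n}?` starts at its minimum and grows only as far as needed for what follows to match.
`re.search` scans for the first position where the pattern succeeds.
The match spans [6:32] → ' __@94598551xx1otup2r7rrrr'.
Captured: group 1 = ' __@', group 2 = '55', group 3 = 'p2r7rrrr'.

'p2r7rrrr'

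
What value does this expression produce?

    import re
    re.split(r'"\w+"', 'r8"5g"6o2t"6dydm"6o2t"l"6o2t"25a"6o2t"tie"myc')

Matches to split on: at [2:6] → '"5g"'; at [10:17] → '"6dydm"'; at [21:24] → '"l"'; at [28:33] → '"25a"'; at [37:42] → '"tie"'.
Splitting on the pattern gives 6 pieces.

['r8', '6o2t', '6o2t', '6o2t', '6o2t', 'myc']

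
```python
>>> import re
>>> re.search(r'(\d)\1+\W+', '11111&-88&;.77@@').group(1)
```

'1'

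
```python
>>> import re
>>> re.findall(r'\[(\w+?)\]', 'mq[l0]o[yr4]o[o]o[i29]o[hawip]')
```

['l0', 'yr4', 'o', 'i29', 'hawip']

Walking the string: at [2:6] match '[l0]', group 1 = 'l0'; at [7:12] match '[yr4]', group 1 = 'yr4'; at [13:16] match '[o]', group 1 = 'o'; at [17:22] match '[i29]', group 1 = 'i29'; at [23:30] match '[hawip]', group 1 = 'hawip'.
With a single group, `findall` returns only what that group captured — 5 items.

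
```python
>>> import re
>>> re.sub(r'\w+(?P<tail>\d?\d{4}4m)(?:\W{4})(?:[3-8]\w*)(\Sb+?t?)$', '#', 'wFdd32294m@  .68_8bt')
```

Pattern: one or more of a word character; then optionally a digit, then exactly 4 of a digit, then the literal '4m' (captured as 'tail'); then exactly 4 of a non-word character (non-capturing group); then a character in [3-8], then zero or more of a word character (non-capturing group); then a non-whitespace character, then one or more of the literal 'b' (lazy), then optionally the literal 't' (captured); then anchored at the end.
Matches: at [0:20] → 'wFdd32294m@  .68_8bt'.
`sub` substitutes '#' at each match site.

'#'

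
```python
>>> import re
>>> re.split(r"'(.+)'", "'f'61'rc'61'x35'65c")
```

['', "f'61'rc'61'x35", '65c']

The group in the pattern means `split` returns the separators' captures alongside the pieces.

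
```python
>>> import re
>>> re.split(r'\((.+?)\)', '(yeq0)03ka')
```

Matches to split on: at [0:6] → '(yeq0)'.
With a capturing group present, the delimiter's captured portion is kept in the result list.

['', 'yeq0', '03ka']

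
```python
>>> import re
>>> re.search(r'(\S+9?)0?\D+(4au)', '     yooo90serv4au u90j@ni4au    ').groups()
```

('yooo90ser', '4au')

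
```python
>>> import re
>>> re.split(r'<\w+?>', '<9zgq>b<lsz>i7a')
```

Matches to split on: at [0:6] → '<9zgq>'; at [7:12] → '<lsz>'.
`split` removes every match and returns the 3 fragments in between.

['', 'b', 'i7a']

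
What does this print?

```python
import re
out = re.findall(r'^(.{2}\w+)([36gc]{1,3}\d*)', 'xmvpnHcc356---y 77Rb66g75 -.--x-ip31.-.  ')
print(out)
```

`findall` packs the 2 group values into a tuple for every match.

[('xmvpnHcc35', '6')]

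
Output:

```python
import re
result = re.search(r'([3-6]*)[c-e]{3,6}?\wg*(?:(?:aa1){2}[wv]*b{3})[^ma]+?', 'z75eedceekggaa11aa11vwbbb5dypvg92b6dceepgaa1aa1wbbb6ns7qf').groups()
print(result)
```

This matches zero or more of a character in [3-6] (captured); then 3 to 6 of a character in [c-e] (lazy), then a word character, then zero or more of a literal 'g'; then the literal 'aa1' repeated 2 times, then zero or more of one of [wv], then exactly 3 of a literal 'b' (non-capturing group); then one or more of any character except [ma] (lazy).
Lazy quantifiers expand one character at a time until the remainder of the pattern can match.
Unlike `match`, `search` isn't anchored — it looks for the pattern anywhere in the string.
The match spans [34:52] → '6dceepgaa1aa1wbbb6'.
Captured: group 1 = '6'.

('6',)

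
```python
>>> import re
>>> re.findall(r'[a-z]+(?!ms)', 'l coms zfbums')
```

Because the assertion is negative and zero-width, positions next to the forbidden text are skipped.
Walking the string: at [0:1] → 'l'; at [2:6] → 'coms'; at [7:13] → 'zfbums'.
With no groups in the pattern, `findall` gives back each whole match — 3 here.

['l', 'coms', 'zfbums']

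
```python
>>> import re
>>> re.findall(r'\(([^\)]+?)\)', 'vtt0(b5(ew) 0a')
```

Matches: at [4:11] match '(b5(ew)', group 1 = 'b5(ew'.
With a single group, `findall` returns only what that group captured — 1 item.

['b5(ew']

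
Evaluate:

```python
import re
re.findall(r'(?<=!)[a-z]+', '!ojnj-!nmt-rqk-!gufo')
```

['ojnj', 'nmt', 'gufo']

The lookaround is zero-width — it requires the adjacent text to match without consuming it, so the asserted text isn't part of the match.
With no groups in the pattern, `findall` gives back each whole match — 3 here.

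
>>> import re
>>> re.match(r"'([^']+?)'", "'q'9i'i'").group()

`match` is anchored at position 0; if the pattern doesn't fit there, it returns None.
The match spans [0:3] → "'q'".
Captured: group 1 = 'q'.

"'q'"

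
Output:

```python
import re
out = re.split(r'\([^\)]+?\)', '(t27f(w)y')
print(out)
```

Matches to split on: at [0:8] → '(t27f(w)'.
Each match becomes a cut point; 2 segments remain.

['', 'y']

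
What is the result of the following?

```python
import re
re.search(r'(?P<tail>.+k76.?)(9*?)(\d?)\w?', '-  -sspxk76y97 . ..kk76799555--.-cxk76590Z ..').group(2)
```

''

The pattern matches one or more of any character, then the literal 'k76', then optionally any character (captured as 'tail'); then zero or more of a literal '9' (lazy) (captured); then optionally a digit (captured); then optionally a word character.
With the lazy modifier that quantifier settles for the fewest repetitions that let the rest of the pattern succeed (the atoms after it are unaffected and can still be greedy).
`re.search` scans for the first position where the pattern succeeds.
The match spans [0:41] → '-  -sspxk76y97 . ..kk76799555--.-cxk76590'.
Captured: group 1 = '-  -sspxk76y97 . ..kk76799555--.-cxk765', group 2 = '', group 3 = '9'.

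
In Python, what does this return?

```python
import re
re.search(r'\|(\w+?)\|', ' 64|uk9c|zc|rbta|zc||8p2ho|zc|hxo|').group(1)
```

'uk9c'

The match spans [3:9] → '|uk9c|'.
Captured: group 1 = 'uk9c'.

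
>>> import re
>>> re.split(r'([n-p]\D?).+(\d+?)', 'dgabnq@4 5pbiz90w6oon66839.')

['dgab', 'nq', '9', '.']

Pattern: a character in [n-p], then optionally a non-digit (captured); then one or more of any character; then one or more of a digit (lazy) (captured).
Matches to split on: at [4:26] → 'nq@4 5pbiz90w6oon66839'.
The group in the pattern means `split` returns the separators' captures alongside the pieces.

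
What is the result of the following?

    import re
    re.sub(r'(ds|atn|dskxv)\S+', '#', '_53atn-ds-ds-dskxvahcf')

'_53#'

Matches: at [3:22] → 'atn-ds-ds-dskxvahcf'.
`sub` substitutes '#' at each match site.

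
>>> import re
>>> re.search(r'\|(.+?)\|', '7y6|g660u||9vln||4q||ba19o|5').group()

`search` walks the string left to right and returns the first match it finds.
The match spans [3:10] → '|g660u|'.
Captured: group 1 = 'g660u'.

'|g660u|'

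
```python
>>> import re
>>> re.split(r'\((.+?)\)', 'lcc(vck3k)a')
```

['lcc', 'vck3k', 'a']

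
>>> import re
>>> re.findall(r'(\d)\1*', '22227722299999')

['2', '7', '2', '9']

A backreference is literal: `\1` must see the identical characters the first group matched.
Matches: at [0:4] match '2222', group 1 = '2'; at [4:6] match '77', group 1 = '7'; at [6:9] match '222', group 1 = '2'; at [9:14] match '99999', group 1 = '9'.
One capturing group, so `findall` returns just the captured substring from each match — 4 in all.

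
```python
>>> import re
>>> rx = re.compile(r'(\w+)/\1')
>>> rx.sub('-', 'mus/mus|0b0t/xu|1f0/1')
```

After group 1 captures some text, `\1` only succeeds where that same text appears again.
Each match is replaced by '-'.

'-|0b0t/xu|1f0/1'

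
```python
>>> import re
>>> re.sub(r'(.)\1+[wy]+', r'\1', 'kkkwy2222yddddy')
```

A backreference is literal: `\1` must see the identical characters the first group matched.
Matches: at [0:5] → 'kkkwy'; at [5:10] → '2222y'; at [10:15] → 'ddddy'.
The replacement refers to a captured group, so each match is rewritten using its own captured text.

'k2d'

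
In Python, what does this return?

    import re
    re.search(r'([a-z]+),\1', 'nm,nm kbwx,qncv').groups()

The match spans [0:5] → 'nm,nm'.
Captured: group 1 = 'nm'.

('nm',)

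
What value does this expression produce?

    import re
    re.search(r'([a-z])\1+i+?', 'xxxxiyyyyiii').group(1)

'x'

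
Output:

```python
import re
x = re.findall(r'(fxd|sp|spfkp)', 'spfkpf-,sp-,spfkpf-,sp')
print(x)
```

Alternation isn't longest-match — the leftmost alternative that fits at this position is chosen.
Walking the string: at [0:2] match 'sp', group 1 = 'sp'; at [8:10] match 'sp', group 1 = 'sp'; at [12:14] match 'sp', group 1 = 'sp'; at [20:22] match 'sp', group 1 = 'sp'.
`findall` collects group 1 from each match (4 total).

['sp', 'sp', 'sp', 'sp']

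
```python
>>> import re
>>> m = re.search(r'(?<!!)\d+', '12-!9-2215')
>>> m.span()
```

(0, 2)

Because the assertion is negative and zero-width, positions next to the forbidden text are skipped.
`re.search` tries every starting position until one works.
The match spans [0:2] → '12'.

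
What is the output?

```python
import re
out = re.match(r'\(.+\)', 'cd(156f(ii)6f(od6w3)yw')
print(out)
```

`match` is anchored at position 0; if the pattern doesn't fit there, it returns None.
Here the string doesn't start with a match, so the call returns None.

None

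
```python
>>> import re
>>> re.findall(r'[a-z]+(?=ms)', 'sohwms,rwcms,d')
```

['sohw', 'rwc']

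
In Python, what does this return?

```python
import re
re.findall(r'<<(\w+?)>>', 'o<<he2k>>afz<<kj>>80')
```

Matches: at [1:9] match '<<he2k>>', group 1 = 'he2k'; at [12:18] match '<<kj>>', group 1 = 'kj'.
`findall` collects group 1 from each match (2 total).

['he2k', 'kj']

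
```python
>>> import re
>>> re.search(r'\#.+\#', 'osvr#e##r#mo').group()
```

'#e##r#'

`search` walks the string left to right and returns the first match it finds.
The match spans [4:10] → '#e##r#'.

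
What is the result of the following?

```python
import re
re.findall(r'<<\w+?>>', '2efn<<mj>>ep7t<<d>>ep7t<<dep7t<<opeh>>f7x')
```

['<<mj>>', '<<d>>', '<<opeh>>']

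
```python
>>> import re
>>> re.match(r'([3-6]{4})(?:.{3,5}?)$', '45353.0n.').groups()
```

This matches exactly 4 of a character in [3-6] (captured); then 3 to 5 of any character (lazy) (non-capturing group); then anchored at the end.
`match` is anchored at position 0; if the pattern doesn't fit there, it returns None.
The match spans [0:9] → '45353.0n.'.
Captured: group 1 = '4535'.

('4535',)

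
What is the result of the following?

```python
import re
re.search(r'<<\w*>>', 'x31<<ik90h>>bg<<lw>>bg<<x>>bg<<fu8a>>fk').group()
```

The match spans [3:12] → '<<ik90h>>'.

'<<ik90h>>'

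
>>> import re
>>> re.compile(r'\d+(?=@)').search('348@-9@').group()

'348'

The lookaround is zero-width — it requires the adjacent text to match without consuming it, so the asserted text isn't part of the match.
`search` walks the string left to right and returns the first match it finds.
The match spans [0:3] → '348'.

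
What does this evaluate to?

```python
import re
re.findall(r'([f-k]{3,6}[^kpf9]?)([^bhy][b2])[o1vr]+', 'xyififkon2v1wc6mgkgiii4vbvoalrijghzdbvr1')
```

[('ififko', 'n2'), ('gkgiii4', 'vb'), ('ijghz', 'db')]

Pattern: 3 to 6 of a character in [f-k], then optionally any character except [kpf9] (captured); then any character except [bhy], then one of [b2] (captured); then one or more of one of [o1vr].
Matches: at [2:12] match 'ififkon2v1', groups = ('ififko', 'n2'); at [16:27] match 'gkgiii4vbvo', groups = ('gkgiii4', 'vb'); at [30:40] match 'ijghzdbvr1', groups = ('ijghz', 'db').
Multiple groups make `findall` return tuples — one 2-tuple for each match.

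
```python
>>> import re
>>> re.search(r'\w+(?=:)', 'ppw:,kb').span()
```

(0, 3)

The positive lookaround only admits positions where the adjacent text matches; those characters stay outside the span.
The match spans [0:3] → 'ppw'.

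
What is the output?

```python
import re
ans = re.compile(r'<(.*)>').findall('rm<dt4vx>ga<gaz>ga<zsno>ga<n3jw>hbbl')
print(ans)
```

['dt4vx>ga<gaz>ga<zsno>ga<n3jw']

With a single group, `findall` returns only what that group captured — 1 item.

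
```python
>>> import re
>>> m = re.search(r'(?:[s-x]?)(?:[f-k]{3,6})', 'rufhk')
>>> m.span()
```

(1, 5)

This matches optionally a character in [s-x] (non-capturing group); then 3 to 6 of a character in [f-k] (non-capturing group).
`search` walks the string left to right and returns the first match it finds.
The match spans [1:5] → 'ufhk'.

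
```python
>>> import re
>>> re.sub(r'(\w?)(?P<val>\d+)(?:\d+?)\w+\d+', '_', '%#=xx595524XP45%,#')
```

'%#=x_%,#'

The pattern matches optionally a word character (captured); then one or more of a digit (captured as 'val'); then one or more of a digit (lazy) (non-capturing group); then one or more of a word character, then one or more of a digit.
Matches: at [4:15] → 'x595524XP45'.
`sub` substitutes '_' at each match site.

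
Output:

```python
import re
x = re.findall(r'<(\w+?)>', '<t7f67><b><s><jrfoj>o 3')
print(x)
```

`findall` collects group 1 from each match (4 total).

['t7f67', 'b', 's', 'jrfoj']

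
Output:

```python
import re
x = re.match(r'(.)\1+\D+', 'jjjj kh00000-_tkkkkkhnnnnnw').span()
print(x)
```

`\1` is not a pattern — it's the concrete string captured by group 1, re-applied verbatim.
With `match`, the pattern is implicitly anchored at the beginning.
The match spans [0:7] → 'jjjj kh'.
Captured: group 1 = 'j'.

(0, 7)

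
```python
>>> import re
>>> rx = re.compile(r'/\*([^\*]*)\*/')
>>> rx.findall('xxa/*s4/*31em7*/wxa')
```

['31em7']

Because there's exactly one group, `findall` drops the full match and keeps group 1 from the one hit.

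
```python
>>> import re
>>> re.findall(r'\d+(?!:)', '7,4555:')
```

['7', '455']

`(?!…)`/`(?<!…)` only lets a position through if the neighbouring text does NOT match; no characters are consumed.
Walking the string: at [0:1] → '7'; at [2:5] → '455'.
No capturing groups, so `findall` returns the 2 full match strings.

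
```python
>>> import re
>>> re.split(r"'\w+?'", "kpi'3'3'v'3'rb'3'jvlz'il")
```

['kpi', '3', '3', '3', 'il']

Matches to split on: at [3:6] → "'3'"; at [7:10] → "'v'"; at [11:15] → "'rb'"; at [16:22] → "'jvlz'".
Splitting on the pattern gives 5 pieces.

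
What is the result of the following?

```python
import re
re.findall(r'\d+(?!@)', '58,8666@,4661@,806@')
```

The negative lookaround is zero-width — it rules out positions where the adjacent text would match, without consuming anything.
Scanning left to right: at [0:2] → '58'; at [3:6] → '866'; at [9:12] → '466'; at [15:17] → '80'.
`findall` yields the raw match text (4 of them) because the pattern has no groups.

['58', '866', '466', '80']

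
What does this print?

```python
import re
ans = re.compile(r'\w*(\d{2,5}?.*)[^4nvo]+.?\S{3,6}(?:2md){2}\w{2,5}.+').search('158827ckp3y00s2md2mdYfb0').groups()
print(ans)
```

('27ckp3',)

The match spans [0:24] → '158827ckp3y00s2md2mdYfb0'.
Captured: group 1 = '27ckp3'.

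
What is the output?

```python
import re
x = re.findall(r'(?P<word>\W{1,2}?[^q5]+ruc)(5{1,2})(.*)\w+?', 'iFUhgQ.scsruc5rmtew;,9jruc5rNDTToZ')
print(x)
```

[('.scsruc', '5', 'rmtew;,9jruc5rNDTTo')]

This matches 1 to 2 of a non-word character (lazy), then one or more of any character except [q5], then the literal 'ruc' (captured as 'word'); then 1 to 2 of a literal '5' (captured); then zero or more of any character (captured); then one or more of a word character (lazy).
Scanning left to right: at [6:34] match '.scsruc5rmtew;,9jruc5rNDTToZ', groups = ('.scsruc', '5', 'rmtew;,9jruc5rNDTTo').
Multiple groups make `findall` return tuples — one 3-tuple for the one match.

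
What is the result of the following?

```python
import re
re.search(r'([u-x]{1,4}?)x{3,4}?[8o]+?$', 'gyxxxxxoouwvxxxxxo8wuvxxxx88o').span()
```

(19, 29)

The pattern matches 1 to 4 of a character in [u-x] (lazy) (captured); then 3 to 4 of the literal 'x' (lazy), then one or more of one of [8o] (lazy); then anchored at the end.
The match spans [19:29] → 'wuvxxxx88o'.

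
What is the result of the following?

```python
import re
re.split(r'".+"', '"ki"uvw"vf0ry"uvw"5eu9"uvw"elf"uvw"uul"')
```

Matches to split on: at [0:39] → '"ki"uvw"vf0ry"uvw"5eu9"uvw"elf"uvw"uul"'.
Each match becomes a cut point; 2 segments remain.

['', '']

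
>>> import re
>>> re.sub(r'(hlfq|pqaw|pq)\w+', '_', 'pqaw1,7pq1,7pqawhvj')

'_,7_,7_'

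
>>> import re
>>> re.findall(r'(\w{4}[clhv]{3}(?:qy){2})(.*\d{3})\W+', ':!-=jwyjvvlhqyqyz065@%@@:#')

[('wyjvvlhqyqy', 'z065')]

Pattern: exactly 4 of a word character, then exactly 3 of one of [clhv], then the literal 'qy' repeated 2 times (captured); then zero or more of any character, then exactly 3 of a digit (captured); then one or more of a non-word character.
Matches: at [5:26] match 'wyjvvlhqyqyz065@%@@:#', groups = ('wyjvvlhqyqy', 'z065').
With 2 capturing groups, `findall` returns a 2-tuple per match.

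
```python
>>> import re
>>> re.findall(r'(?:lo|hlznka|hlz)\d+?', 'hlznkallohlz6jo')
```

['hlz6']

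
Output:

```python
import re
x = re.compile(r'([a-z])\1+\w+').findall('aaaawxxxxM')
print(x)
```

['a']

A backreference is literal: `\1` must see the identical characters the first group matched.
Scanning left to right: at [0:10] match 'aaaawxxxxM', group 1 = 'a'.
One capturing group, so `findall` returns just the captured substring from the one match — 1 in all.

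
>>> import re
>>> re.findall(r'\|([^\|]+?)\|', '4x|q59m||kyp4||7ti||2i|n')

One capturing group, so `findall` returns just the captured substring from each match — 4 in all.

['q59m', 'kyp4', '7ti', '2i']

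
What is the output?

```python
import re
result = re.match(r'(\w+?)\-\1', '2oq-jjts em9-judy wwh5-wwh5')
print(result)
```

None

After group 1 captures some text, `\1` only succeeds where that same text appears again.
`re.match` won't scan ahead — the pattern has to work from the very first character.
Here the pattern fails at index 0, so the call returns None.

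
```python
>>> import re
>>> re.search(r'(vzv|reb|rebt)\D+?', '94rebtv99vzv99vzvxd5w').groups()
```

('reb',)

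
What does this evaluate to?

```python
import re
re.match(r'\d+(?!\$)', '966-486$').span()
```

(0, 3)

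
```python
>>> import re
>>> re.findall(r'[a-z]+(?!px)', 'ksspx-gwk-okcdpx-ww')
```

['ksspx', 'gwk', 'okcdpx', 'ww']

Because the assertion is negative and zero-width, positions next to the forbidden text are skipped.
No capturing groups, so `findall` returns the 4 full match strings.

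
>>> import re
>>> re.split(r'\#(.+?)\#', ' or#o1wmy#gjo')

[' or', 'o1wmy', 'gjo']

Matches to split on: at [3:10] → '#o1wmy#'.
Because the pattern has a capturing group, `split` also inserts each captured text between the pieces.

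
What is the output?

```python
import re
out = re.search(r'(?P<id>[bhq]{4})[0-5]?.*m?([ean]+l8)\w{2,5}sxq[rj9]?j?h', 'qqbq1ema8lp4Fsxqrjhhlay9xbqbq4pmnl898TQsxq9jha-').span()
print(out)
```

(0, 45)

Pattern: exactly 4 of one of [bhq] (captured as 'id'); then optionally a character in [0-5], then zero or more of any character, then optionally the literal 'm'; then one or more of one of [ean], then the literal 'l8' (captured); then 2 to 5 of a word character, then the literal 'sxq', then optionally one of [rj9]; then optionally a literal 'j', then the literal 'h'.
`re.search` tries every starting position until one works.
The match spans [0:45] → 'qqbq1ema8lp4Fsxqrjhhlay9xbqbq4pmnl898TQsxq9jh'.
Captured: group 1 = 'qqbq', group 2 = 'nl8'.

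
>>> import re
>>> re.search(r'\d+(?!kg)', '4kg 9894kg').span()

(4, 7)

`(?!…)`/`(?<!…)` only lets a position through if the neighbouring text does NOT match; no characters are consumed.
The match spans [4:7] → '989'.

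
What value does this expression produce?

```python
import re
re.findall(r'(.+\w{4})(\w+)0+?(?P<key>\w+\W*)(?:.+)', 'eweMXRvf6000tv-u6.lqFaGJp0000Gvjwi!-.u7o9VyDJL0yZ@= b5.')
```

The pattern matches one or more of any character, then exactly 4 of a word character (captured); then one or more of a word character (captured); then one or more of a literal '0' (lazy); then one or more of a word character, then zero or more of a non-word character (captured as 'key'); then one or more of any character (non-capturing group).
Scanning left to right: at [0:55] match 'eweMXRvf6000tv-u6.lqFaGJp0000Gvjwi!-.u7o9VyDJL0yZ@= b5.', groups = ('eweMXRvf6000tv-u6.lqFaGJp0000Gvjwi!-.u7o9VyDJ', 'L', 'yZ@= ').
`findall` packs the 3 group values into a tuple for every match.

[('eweMXRvf6000tv-u6.lqFaGJp0000Gvjwi!-.u7o9VyDJ', 'L', 'yZ@= ')]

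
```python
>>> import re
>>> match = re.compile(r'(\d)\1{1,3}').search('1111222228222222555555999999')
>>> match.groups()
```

('1',)

The match spans [0:4] → '1111'.
Captured: group 1 = '1'.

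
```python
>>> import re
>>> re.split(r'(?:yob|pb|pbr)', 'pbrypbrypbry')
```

['', 'ry', 'ry', 'ry']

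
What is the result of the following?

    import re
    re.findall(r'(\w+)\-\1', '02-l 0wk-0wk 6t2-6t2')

A backreference is literal: `\1` must see the identical characters the first group matched.
With a single group, `findall` returns only what that group captured — 2 items.

['0wk', '6t2']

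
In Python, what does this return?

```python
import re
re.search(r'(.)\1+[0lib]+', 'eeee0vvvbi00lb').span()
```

(0, 5)

`\1` has to match the exact text group 1 already captured.
The match spans [0:5] → 'eeee0'.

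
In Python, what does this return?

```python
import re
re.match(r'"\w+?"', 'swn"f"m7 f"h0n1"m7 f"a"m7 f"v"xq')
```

None

`re.match` only tries the pattern at the start of the string.
Here position 0 doesn't satisfy it, so the call returns None.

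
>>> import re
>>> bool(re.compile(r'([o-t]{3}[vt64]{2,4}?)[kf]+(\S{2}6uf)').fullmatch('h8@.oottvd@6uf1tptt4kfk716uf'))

False

`re.fullmatch` requires the pattern to consume the entire string.
Here the pattern can't cover the whole string, so the call returns None, and `bool(None)` is False.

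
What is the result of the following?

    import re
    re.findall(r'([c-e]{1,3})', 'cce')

['cce']

This matches 1 to 3 of a character in [c-e] (captured).
Matches: at [0:3] match 'cce', group 1 = 'cce'.
`findall` collects group 1 from the one match (1 total).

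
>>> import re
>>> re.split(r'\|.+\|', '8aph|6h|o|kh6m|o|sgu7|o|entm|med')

['8aph', 'med']

Each match becomes a cut point; 2 segments remain.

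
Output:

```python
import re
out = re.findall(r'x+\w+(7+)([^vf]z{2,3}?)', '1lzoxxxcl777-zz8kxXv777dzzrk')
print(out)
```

[('7', '-zz'), ('7', 'dzz')]

Multiple groups make `findall` return tuples — one 2-tuple for each match.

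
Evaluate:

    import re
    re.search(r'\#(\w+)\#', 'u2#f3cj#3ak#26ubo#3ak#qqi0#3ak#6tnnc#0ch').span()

The match spans [2:8] → '#f3cj#'.

(2, 8)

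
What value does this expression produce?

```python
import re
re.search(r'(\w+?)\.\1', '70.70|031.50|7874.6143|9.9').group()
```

'70.70'

A backreference is literal: `\1` must see the identical characters the first group matched.
The match spans [0:5] → '70.70'.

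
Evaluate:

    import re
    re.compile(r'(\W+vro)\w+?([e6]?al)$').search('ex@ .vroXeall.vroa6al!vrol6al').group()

'!vrol6al'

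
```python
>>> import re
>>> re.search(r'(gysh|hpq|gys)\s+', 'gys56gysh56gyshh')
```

None

`search` walks the string left to right and returns the first match it finds.
Here no position works, so the call returns None.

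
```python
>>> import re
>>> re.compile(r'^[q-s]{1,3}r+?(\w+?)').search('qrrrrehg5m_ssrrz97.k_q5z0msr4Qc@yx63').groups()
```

The pattern matches anchored at the start of the string; then 1 to 3 of a character in [q-s], then one or more of a literal 'r' (lazy); then one or more of a word character (lazy) (captured).
A `+?`/`*?`/`{m,n}?` starts at its minimum and grows only as far as needed for what follows to match.
`re.search` tries every starting position until one works.
The match spans [0:5] → 'qrrrr'.
Captured: group 1 = 'r'.

('r',)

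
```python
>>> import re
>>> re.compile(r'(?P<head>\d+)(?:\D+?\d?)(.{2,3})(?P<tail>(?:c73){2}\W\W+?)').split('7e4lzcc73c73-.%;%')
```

['', '7', 'lzc', 'c73c73-.', '%;%']

The pattern matches one or more of a digit (captured as 'head'); then one or more of a non-digit (lazy), then optionally a digit (non-capturing group); then 2 to 3 of any character (captured); then the literal 'c73' repeated 2 times, then a non-word character, then one or more of a non-word character (lazy) (captured as 'tail').
Lazy quantifiers expand one character at a time until the remainder of the pattern can match.
Matches to split on: at [0:14] → '7e4lzcc73c73-.'.
`re.split` interleaves the captured-group text with the surrounding fragments.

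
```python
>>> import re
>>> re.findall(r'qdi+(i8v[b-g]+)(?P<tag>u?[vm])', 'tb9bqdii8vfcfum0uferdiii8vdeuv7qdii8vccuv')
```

[('i8vfcf', 'um'), ('i8vcc', 'uv')]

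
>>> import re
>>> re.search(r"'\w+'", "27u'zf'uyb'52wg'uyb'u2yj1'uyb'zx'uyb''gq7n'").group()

The match spans [3:7] → "'zf'".

"'zf'"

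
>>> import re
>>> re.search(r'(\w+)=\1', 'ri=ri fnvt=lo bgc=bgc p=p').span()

(0, 5)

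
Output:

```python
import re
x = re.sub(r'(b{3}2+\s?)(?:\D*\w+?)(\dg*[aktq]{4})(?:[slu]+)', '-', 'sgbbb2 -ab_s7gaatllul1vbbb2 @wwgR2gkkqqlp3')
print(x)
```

The pattern matches exactly 3 of the literal 'b', then one or more of a literal '2', then optionally whitespace (captured); then zero or more of a non-digit, then one or more of a word character (lazy) (non-capturing group); then a digit, then zero or more of the literal 'g', then exactly 4 of one of [aktq] (captured); then one or more of one of [slu] (non-capturing group).
Matches: at [23:40] → 'bbb2 @wwgR2gkkqql'.
`sub` substitutes '-' at each match site.

sgbbb2 -ab_s7gaatllul1v-p3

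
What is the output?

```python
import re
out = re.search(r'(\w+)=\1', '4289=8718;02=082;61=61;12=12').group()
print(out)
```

61=61

A backreference is literal: `\1` must see the identical characters the first group matched.
`re.search` tries every starting position until one works.
The match spans [17:22] → '61=61'.
Captured: group 1 = '61'.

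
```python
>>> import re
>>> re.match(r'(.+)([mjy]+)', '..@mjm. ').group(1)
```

'..@mj'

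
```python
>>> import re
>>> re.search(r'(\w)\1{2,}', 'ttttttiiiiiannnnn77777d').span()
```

`\1` has to match the exact text group 1 already captured.
`search` walks the string left to right and returns the first match it finds.
The match spans [0:6] → 'tttttt'.
Captured: group 1 = 't'.

(0, 6)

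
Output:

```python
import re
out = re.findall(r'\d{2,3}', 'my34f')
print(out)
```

['34']

Pattern: 2 to 3 of a digit.
Matches: at [2:4] → '34'.
With no groups in the pattern, `findall` gives back each whole match — 1 here.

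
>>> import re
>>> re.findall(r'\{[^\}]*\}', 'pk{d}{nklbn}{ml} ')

['{d}', '{nklbn}', '{ml}']

Walking the string: at [2:5] → '{d}'; at [5:12] → '{nklbn}'; at [12:16] → '{ml}'.
Since nothing is captured, `findall` lists the 3 matched substrings directly.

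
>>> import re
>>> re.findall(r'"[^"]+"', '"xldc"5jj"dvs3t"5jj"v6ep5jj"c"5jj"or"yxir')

Since nothing is captured, `findall` lists the 4 matched substrings directly.

['"xldc"', '"dvs3t"', '"v6ep5jj"', '"5jj"']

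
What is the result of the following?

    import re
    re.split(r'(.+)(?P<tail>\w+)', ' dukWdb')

['', ' dukWd', 'b', '']

`re.split` interleaves the captured-group text with the surrounding fragments.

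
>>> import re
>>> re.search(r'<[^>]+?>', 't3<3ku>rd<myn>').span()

The match spans [2:7] → '<3ku>'.

(2, 7)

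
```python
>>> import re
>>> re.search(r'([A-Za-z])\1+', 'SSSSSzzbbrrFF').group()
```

'SSSSS'

`\1` has to match the exact text group 1 already captured.
The match spans [0:5] → 'SSSSS'.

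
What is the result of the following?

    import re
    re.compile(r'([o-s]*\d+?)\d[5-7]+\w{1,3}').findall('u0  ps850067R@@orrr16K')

This matches zero or more of a character in [o-s], then one or more of a digit (lazy) (captured); then a digit, then one or more of a character in [5-7], then 1 to 3 of a word character.
Matches: at [4:13] match 'ps850067R', group 1 = 'ps850'.
`findall` collects group 1 from the one match (1 total).

['ps850']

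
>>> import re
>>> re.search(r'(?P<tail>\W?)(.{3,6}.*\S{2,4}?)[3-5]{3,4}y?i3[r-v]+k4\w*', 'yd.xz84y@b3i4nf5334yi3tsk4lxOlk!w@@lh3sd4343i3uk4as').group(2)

'yd.xz84y@b3i4nf5334yi3tsk4lxOlk!w@@lh3sd4'

This matches optionally a non-word character (captured as 'tail'); then 3 to 6 of any character, then zero or more of any character, then 2 to 4 of a non-whitespace character (lazy) (captured); then 3 to 4 of a character in [3-5], then optionally the literal 'y', then the literal 'i3'; then one or more of a character in [r-v], then the literal 'k4', then zero or more of a word character.
Unlike `match`, `search` isn't anchored — it looks for the pattern anywhere in the string.
The match spans [0:51] → 'yd.xz84y@b3i4nf5334yi3tsk4lxOlk!w@@lh3sd4343i3uk4as'.
Captured: group 1 = '', group 2 = 'yd.xz84y@b3i4nf5334yi3tsk4lxOlk!w@@lh3sd4'.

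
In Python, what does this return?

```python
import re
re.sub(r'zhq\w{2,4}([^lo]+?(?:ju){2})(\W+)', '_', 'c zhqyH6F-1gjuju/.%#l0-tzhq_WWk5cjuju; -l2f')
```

Pattern: the literal 'zhq', then 2 to 4 of a word character; then one or more of any character except [lo] (lazy), then the literal 'ju' repeated 2 times (captured); then one or more of a non-word character (captured).
`sub` substitutes '_' at each match site.

'c _l0-t_l2f'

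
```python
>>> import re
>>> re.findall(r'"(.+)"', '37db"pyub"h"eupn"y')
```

Scanning left to right: at [4:17] match '"pyub"h"eupn"', group 1 = 'pyub"h"eupn'.
With a single group, `findall` returns only what that group captured — 1 item.

['pyub"h"eupn']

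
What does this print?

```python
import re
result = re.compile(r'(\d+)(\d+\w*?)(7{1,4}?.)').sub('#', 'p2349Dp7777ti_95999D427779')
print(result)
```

p##79

Because the quantifier is non-greedy, it stops expanding at the earliest point where the rest of the pattern can succeed.
`sub` substitutes '#' at each match site.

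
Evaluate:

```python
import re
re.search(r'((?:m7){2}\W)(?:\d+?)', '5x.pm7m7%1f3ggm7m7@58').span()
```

(4, 10)

This matches the literal 'm7' repeated 2 times, then a non-word character (captured); then one or more of a digit (lazy) (non-capturing group).
`re.search` scans for the first position where the pattern succeeds.
The match spans [4:10] → 'm7m7%1'.
Captured: group 1 = 'm7m7%'.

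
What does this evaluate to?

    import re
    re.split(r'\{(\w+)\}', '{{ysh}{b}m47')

Because the pattern has a capturing group, `split` also inserts each captured text between the pieces.

['{', 'ysh', '', 'b', 'm47']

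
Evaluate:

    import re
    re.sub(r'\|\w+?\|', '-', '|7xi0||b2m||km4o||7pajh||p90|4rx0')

`sub` substitutes '-' at each match site.

'-----4rx0'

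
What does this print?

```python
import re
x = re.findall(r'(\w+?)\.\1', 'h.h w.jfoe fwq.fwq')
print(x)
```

['h', 'fwq']

After group 1 captures some text, `\1` only succeeds where that same text appears again.
With a single group, `findall` returns only what that group captured — 2 items.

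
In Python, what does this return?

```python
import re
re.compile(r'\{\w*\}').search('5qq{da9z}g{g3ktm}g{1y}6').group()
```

Unlike `match`, `search` isn't anchored — it looks for the pattern anywhere in the string.
The match spans [3:9] → '{da9z}'.

'{da9z}'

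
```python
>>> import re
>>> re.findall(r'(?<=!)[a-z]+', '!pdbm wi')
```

['pdbm']

Because the assertion is zero-width, the text it checks is not consumed and won't appear in the result.
Scanning left to right: at [1:5] → 'pdbm'.
Since nothing is captured, `findall` lists the 1 matched substring directly.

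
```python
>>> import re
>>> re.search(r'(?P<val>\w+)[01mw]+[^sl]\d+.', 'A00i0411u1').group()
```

The match spans [0:9] → 'A00i0411u'.

'A00i0411u'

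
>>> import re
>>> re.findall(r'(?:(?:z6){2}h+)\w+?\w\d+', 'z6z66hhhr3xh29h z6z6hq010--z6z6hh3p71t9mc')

['z6z6hq010', 'z6z6hh3p71']

This matches the literal 'z6' repeated 2 times, then one or more of a literal 'h' (non-capturing group); then one or more of a word character (lazy), then a word character; then one or more of a digit.
No capturing groups, so `findall` returns the 2 full match strings.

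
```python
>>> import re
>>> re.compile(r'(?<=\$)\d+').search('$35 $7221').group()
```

'35'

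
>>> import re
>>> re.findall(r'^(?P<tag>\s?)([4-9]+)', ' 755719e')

[(' ', '7557')]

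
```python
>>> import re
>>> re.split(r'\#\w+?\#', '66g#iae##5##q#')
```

['66g', '', '', '']

Matches to split on: at [3:8] → '#iae#'; at [8:11] → '#5#'; at [11:14] → '#q#'.
The string is cut at each match, leaving 4 pieces.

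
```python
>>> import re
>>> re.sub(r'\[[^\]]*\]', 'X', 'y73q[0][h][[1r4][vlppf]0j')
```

Every occurrence is swapped for 'X'.

'y73qXXXX0j'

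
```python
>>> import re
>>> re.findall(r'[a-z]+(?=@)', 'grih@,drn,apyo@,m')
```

Lookahead/lookbehind check context without consuming it, so the matched span excludes the asserted characters.
Since nothing is captured, `findall` lists the 2 matched substrings directly.

['grih', 'apyo']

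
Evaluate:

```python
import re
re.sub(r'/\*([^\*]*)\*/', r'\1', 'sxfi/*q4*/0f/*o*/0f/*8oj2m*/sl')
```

'sxfiq40fo0f8oj2msl'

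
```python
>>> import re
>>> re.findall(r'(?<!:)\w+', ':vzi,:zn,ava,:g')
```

['zi', 'n', 'ava']

`(?!…)`/`(?<!…)` only lets a position through if the neighbouring text does NOT match; no characters are consumed.
`findall` yields the raw match text (3 of them) because the pattern has no groups.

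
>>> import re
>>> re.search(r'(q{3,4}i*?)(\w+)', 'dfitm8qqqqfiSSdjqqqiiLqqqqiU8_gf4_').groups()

This matches 3 to 4 of a literal 'q', then zero or more of the literal 'i' (lazy) (captured); then one or more of a word character (captured).
`re.search` scans for the first position where the pattern succeeds.
The match spans [6:34] → 'qqqqfiSSdjqqqiiLqqqqiU8_gf4_'.
Captured: group 1 = 'qqqq', group 2 = 'fiSSdjqqqiiLqqqqiU8_gf4_'.

('qqqq', 'fiSSdjqqqiiLqqqqiU8_gf4_')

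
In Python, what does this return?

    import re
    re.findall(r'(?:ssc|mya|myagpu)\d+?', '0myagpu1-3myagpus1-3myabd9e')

Since nothing is captured, `findall` lists the 1 matched substring directly.

['myagpu1']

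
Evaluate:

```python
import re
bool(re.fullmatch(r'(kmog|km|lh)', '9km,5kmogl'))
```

`re.fullmatch` is like wrapping the pattern in `^…$` (in single-line mode).
Here there's no way to consume every character, so the call returns None, and `bool(None)` is False.

False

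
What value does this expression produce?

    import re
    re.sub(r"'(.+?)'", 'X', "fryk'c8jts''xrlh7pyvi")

Each match is replaced by 'X'.

"frykX'xrlh7pyvi"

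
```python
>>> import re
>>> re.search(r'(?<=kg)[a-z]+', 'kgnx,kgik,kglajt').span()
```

(2, 4)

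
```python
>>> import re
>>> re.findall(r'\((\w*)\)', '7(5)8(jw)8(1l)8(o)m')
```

['5', 'jw', '1l', 'o']

Matches: at [1:4] match '(5)', group 1 = '5'; at [5:9] match '(jw)', group 1 = 'jw'; at [10:14] match '(1l)', group 1 = '1l'; at [15:18] match '(o)', group 1 = 'o'.
`findall` collects group 1 from each match (4 total).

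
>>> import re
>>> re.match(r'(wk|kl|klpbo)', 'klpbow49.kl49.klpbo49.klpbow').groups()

('kl',)

`|` is ordered: at each position the engine commits to the first alternative that works.
`re.match` won't scan ahead — the pattern has to work from the very first character.
The match spans [0:2] → 'kl'.
Captured: group 1 = 'kl'.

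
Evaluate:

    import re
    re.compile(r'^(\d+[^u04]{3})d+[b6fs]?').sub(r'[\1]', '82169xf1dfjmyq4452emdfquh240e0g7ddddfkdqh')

This matches anchored at the start of the string; then one or more of a digit, then exactly 3 of any character except [u04] (captured); then one or more of the literal 'd', then optionally one of [b6fs].
Matches: at [0:10] → '82169xf1df'.
`\1` in the replacement pulls in group 1's text for each match.

'[82169xf1]jmyq4452emdfquh240e0g7ddddfkdqh'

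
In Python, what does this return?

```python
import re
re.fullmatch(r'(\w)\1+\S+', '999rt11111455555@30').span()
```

(0, 19)

`\1` is not a pattern — it's the concrete string captured by group 1, re-applied verbatim.
For `fullmatch`, every character of the input must be accounted for by the pattern.
The match spans [0:19] → '999rt11111455555@30'.
Captured: group 1 = '9'.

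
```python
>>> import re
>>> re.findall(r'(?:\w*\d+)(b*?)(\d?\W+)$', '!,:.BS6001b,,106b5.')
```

[('', '.')]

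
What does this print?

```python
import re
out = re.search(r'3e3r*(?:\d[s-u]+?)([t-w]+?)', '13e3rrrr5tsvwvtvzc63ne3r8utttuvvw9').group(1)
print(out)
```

The match spans [1:12] → '3e3rrrr5tsv'.
Captured: group 1 = 'v'.

v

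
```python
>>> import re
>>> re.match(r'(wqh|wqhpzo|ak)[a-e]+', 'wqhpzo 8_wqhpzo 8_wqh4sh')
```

None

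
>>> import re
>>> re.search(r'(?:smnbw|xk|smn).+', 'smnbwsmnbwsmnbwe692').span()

(0, 19)

`re.search` scans for the first position where the pattern succeeds.
The match spans [0:19] → 'smnbwsmnbwsmnbwe692'.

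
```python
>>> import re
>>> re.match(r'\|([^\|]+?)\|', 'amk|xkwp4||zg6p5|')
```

None

`match` is anchored at position 0; if the pattern doesn't fit there, it returns None.
Here the pattern fails at index 0, so the call returns None.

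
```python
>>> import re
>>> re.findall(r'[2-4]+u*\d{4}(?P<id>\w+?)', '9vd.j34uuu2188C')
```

['C']

This matches one or more of a character in [2-4], then zero or more of the literal 'u', then exactly 4 of a digit; then one or more of a word character (lazy) (captured as 'id').
Scanning left to right: at [5:15] match '34uuu2188C', group 1 = 'C'.
Because there's exactly one group, `findall` drops the full match and keeps group 1 from the one hit.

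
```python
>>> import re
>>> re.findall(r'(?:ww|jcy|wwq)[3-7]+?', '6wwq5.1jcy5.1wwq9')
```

['wwq5', 'jcy5']

Scanning left to right: at [1:5] → 'wwq5'; at [7:11] → 'jcy5'.
Since nothing is captured, `findall` lists the 2 matched substrings directly.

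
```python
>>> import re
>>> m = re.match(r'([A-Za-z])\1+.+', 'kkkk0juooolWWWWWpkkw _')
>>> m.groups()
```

('k',)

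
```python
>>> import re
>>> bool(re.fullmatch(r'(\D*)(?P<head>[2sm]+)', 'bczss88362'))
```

False

This matches zero or more of a non-digit (captured); then one or more of one of [2sm] (captured as 'head').
`re.fullmatch` requires the pattern to consume the entire string.
Here the string isn't matched end-to-end, so the call returns None, and `bool(None)` is False.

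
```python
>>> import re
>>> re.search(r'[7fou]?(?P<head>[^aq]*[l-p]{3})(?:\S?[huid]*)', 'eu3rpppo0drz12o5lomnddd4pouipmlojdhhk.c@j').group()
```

'eu3rpppo0drz12o5lomnddd4pouipmlojdhh'

The pattern matches optionally one of [7fou]; then zero or more of any character except [aq], then exactly 3 of a character in [l-p] (captured as 'head'); then optionally a non-whitespace character, then zero or more of one of [huid] (non-capturing group).
`re.search` scans for the first position where the pattern succeeds.
The match spans [0:36] → 'eu3rpppo0drz12o5lomnddd4pouipmlojdhh'.
Captured: group 1 = 'eu3rpppo0drz12o5lomnddd4pouipmlo'.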